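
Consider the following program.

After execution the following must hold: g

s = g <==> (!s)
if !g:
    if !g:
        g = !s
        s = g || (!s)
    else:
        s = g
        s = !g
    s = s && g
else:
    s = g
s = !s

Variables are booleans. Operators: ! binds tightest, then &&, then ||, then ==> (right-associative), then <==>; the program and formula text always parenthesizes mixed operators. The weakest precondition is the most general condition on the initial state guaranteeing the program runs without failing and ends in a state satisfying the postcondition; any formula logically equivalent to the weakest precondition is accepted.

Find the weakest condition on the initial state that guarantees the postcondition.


Working backward. After the program, g must hold.
Before s := !s: g
Then branch requires (!g) ==> (!s); else branch requires g.
Before the if: (!g) ==> ((!g) ==> (!s))
Before s := g <==> (!s): (!g) ==> ((!g) ==> (!(g <==> (!s))))
Answer: WP = (!g) ==> ((!g) ==> (!(g <==> (!s))))


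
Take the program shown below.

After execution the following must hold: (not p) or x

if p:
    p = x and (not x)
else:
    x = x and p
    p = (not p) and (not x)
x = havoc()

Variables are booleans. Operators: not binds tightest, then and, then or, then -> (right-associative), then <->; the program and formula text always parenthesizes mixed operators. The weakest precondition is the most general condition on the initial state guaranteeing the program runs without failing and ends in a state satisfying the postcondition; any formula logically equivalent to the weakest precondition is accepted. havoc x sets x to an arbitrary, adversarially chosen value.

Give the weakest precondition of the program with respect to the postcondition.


Working backward. After the program, (not p) or x must hold.
Before havoc x: not p
Then branch requires true; else branch requires not ((not p) and (not (x and p))).
Before the if: (not p) -> (not ((not p) and (not (x and p))))
Answer: WP = (not p) -> (not ((not p) and (not (x and p))))


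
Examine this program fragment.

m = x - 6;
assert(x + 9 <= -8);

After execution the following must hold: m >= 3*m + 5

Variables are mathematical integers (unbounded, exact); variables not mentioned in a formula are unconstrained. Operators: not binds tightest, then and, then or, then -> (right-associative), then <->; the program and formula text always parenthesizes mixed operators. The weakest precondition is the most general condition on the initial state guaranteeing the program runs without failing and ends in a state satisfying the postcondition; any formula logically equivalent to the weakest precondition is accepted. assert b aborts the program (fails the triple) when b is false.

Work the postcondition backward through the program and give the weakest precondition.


Working backward. After the program, the postcondition m >= 3*m + 5 must hold; in canonical form it is 2*m <= -5.
Before assert x + 9 <= -8: x <= -17 and 2*m <= -5
Before m := x - 6: x <= -17 and 2*x <= 7
Answer: WP = x <= -17 and 2*x <= 7


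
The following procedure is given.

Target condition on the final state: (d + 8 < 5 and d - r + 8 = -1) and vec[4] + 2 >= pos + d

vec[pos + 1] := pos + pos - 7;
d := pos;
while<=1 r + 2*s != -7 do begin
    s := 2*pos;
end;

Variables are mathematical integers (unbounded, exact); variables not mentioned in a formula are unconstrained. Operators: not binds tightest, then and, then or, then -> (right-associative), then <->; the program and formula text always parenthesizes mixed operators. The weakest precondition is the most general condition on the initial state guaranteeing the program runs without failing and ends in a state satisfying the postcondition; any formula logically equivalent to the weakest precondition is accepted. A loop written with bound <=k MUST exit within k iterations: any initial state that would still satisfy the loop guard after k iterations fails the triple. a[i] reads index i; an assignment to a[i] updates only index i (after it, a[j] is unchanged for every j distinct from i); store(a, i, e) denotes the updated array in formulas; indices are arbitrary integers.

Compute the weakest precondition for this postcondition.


Working backward. After the program, the postcondition (d + 8 < 5 and d - r + 8 = -1) and vec[4] + 2 >= pos + d must hold; in canonical form it is d < -3 and d = r - 9 and vec[4] >= d + pos - 2.
Before the loop (bound <=1), unroll the exhaustion recursion (WP_0 = exit-now case; WP_j = one more guarded iteration, up to j = 1):
  WP_0: (not (r + 2*s != -7)) and d < -3 and d = r - 9 and vec[4] >= d + pos - 2
  WP_1: (r + 2*s != -7 -> ((not (4*pos + r != -7)) and d < -3 and d = r - 9 and vec[4] >= d + pos - 2)) and ((not (r + 2*s != -7)) -> (d < -3 and d = r - 9 and vec[4] >= d + pos - 2))
So before the loop: (r + 2*s != -7 -> ((not (4*pos + r != -7)) and d < -3 and d = r - 9 and vec[4] >= d + pos - 2)) and ((not (r + 2*s != -7)) -> (d < -3 and d = r - 9 and vec[4] >= d + pos - 2))
Before d := pos: (r + 2*s != -7 -> ((not (4*pos + r != -7)) and pos < -3 and pos = r - 9 and vec[4] >= 2*pos - 2)) and ((not (r + 2*s != -7)) -> (pos < -3 and pos = r - 9 and vec[4] >= 2*pos - 2))
Before vec[pos + 1] := pos + pos - 7: (r + 2*s != -7 -> ((not (4*pos + r != -7)) and pos < -3 and pos = r - 9 and store(vec, pos + 1, 2*pos - 7)[4] >= 2*pos - 2)) and ((not (r + 2*s != -7)) -> (pos < -3 and pos = r - 9 and store(vec, pos + 1, 2*pos - 7)[4] >= 2*pos - 2))
Answer: WP = (r + 2*s != -7 -> ((not (4*pos + r != -7)) and pos < -3 and pos = r - 9 and store(vec, pos + 1, 2*pos - 7)[4] >= 2*pos - 2)) and ((not (r + 2*s != -7)) -> (pos < -3 and pos = r - 9 and store(vec, pos + 1, 2*pos - 7)[4] >= 2*pos - 2))


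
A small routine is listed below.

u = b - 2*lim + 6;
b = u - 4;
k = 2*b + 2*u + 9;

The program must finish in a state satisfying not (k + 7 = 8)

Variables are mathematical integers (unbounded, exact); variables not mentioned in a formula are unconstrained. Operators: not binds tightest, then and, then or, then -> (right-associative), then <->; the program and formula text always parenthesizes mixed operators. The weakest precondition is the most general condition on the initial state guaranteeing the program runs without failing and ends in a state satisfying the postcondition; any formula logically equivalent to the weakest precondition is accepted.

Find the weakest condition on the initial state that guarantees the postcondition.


Working backward. After the program, the postcondition not (k + 7 = 8) must hold; in canonical form it is not (k = 1).
Before k := 2*b + 2*u + 9: not (2*b + 2*u = -8)
Before b := u - 4: not (4*u = 0)
Before u := b - 2*lim + 6: not (4*b = 8*lim - 24)
Answer: WP = not (4*b = 8*lim - 24)


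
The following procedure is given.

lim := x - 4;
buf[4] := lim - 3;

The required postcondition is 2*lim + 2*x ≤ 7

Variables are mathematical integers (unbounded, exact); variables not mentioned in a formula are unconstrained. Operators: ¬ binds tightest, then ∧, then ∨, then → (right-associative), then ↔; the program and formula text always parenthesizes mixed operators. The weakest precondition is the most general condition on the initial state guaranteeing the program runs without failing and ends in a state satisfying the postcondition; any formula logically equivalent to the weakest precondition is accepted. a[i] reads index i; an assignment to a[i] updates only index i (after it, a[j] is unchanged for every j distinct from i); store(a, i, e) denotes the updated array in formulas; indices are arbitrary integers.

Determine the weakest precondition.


Working backward. After the program, 2*lim + 2*x ≤ 7 must hold.
Before buf[4] := lim - 3: 2*lim + 2*x ≤ 7
Before lim := x - 4: 4*x ≤ 15
Answer: WP = 4*x ≤ 15


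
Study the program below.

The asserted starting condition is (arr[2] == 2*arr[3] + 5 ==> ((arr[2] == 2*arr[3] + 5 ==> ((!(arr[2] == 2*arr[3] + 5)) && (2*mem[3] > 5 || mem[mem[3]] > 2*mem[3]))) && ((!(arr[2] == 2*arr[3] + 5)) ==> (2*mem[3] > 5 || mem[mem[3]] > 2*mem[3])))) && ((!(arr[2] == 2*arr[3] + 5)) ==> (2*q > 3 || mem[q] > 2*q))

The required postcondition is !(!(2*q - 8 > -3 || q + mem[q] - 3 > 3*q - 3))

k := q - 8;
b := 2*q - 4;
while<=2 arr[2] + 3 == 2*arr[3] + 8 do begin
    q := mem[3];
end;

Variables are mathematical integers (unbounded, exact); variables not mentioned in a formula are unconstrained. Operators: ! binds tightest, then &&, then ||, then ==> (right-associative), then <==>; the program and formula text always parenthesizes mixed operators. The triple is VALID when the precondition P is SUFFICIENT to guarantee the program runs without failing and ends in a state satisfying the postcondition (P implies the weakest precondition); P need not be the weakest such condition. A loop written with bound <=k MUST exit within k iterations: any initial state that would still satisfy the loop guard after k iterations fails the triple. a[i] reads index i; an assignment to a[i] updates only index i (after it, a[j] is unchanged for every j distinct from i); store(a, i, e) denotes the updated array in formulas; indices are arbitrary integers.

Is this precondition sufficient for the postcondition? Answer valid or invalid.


Working backward. After the program, the postcondition !(!(2*q - 8 > -3 || q + mem[q] - 3 > 3*q - 3)) must hold; in canonical form it is 2*q > 5 || mem[q] > 2*q.
Before the loop (bound <=2), unroll the exhaustion recursion (WP_0 = exit-now case; WP_j = one more guarded iteration, up to j = 2):
  WP_0: (!(arr[2] == 2*arr[3] + 5)) && (2*q > 5 || mem[q] > 2*q)
  WP_1: (arr[2] == 2*arr[3] + 5 ==> ((!(arr[2] == 2*arr[3] + 5)) && (2*mem[3] > 5 || mem[mem[3]] > 2*mem[3]))) && ((!(arr[2] == 2*arr[3] + 5)) ==> (2*q > 5 || mem[q] > 2*q))
  WP_2: (arr[2] == 2*arr[3] + 5 ==> ((arr[2] == 2*arr[3] + 5 ==> ((!(arr[2] == 2*arr[3] + 5)) && (2*mem[3] > 5 || mem[mem[3]] > 2*mem[3]))) && ((!(arr[2] == 2*arr[3] + 5)) ==> (2*mem[3] > 5 || mem[mem[3]] > 2*mem[3])))) && ((!(arr[2] == 2*arr[3] + 5)) ==> (2*q > 5 || mem[q] > 2*q))
So before the loop: (arr[2] == 2*arr[3] + 5 ==> ((arr[2] == 2*arr[3] + 5 ==> ((!(arr[2] == 2*arr[3] + 5)) && (2*mem[3] > 5 || mem[mem[3]] > 2*mem[3]))) && ((!(arr[2] == 2*arr[3] + 5)) ==> (2*mem[3] > 5 || mem[mem[3]] > 2*mem[3])))) && ((!(arr[2] == 2*arr[3] + 5)) ==> (2*q > 5 || mem[q] > 2*q))
Before b := 2*q - 4: (arr[2] == 2*arr[3] + 5 ==> ((arr[2] == 2*arr[3] + 5 ==> ((!(arr[2] == 2*arr[3] + 5)) && (2*mem[3] > 5 || mem[mem[3]] > 2*mem[3]))) && ((!(arr[2] == 2*arr[3] + 5)) ==> (2*mem[3] > 5 || mem[mem[3]] > 2*mem[3])))) && ((!(arr[2] == 2*arr[3] + 5)) ==> (2*q > 5 || mem[q] > 2*q))
Before k := q - 8: (arr[2] == 2*arr[3] + 5 ==> ((arr[2] == 2*arr[3] + 5 ==> ((!(arr[2] == 2*arr[3] + 5)) && (2*mem[3] > 5 || mem[mem[3]] > 2*mem[3]))) && ((!(arr[2] == 2*arr[3] + 5)) ==> (2*mem[3] > 5 || mem[mem[3]] > 2*mem[3])))) && ((!(arr[2] == 2*arr[3] + 5)) ==> (2*q > 5 || mem[q] > 2*q))
The weakest precondition is (arr[2] == 2*arr[3] + 5 ==> ((arr[2] == 2*arr[3] + 5 ==> ((!(arr[2] == 2*arr[3] + 5)) && (2*mem[3] > 5 || mem[mem[3]] > 2*mem[3]))) && ((!(arr[2] == 2*arr[3] + 5)) ==> (2*mem[3] > 5 || mem[mem[3]] > 2*mem[3])))) && ((!(arr[2] == 2*arr[3] + 5)) ==> (2*q > 5 || mem[q] > 2*q)).
Check whether (arr[2] == 2*arr[3] + 5 ==> ((arr[2] == 2*arr[3] + 5 ==> ((!(arr[2] == 2*arr[3] + 5)) && (2*mem[3] > 5 || mem[mem[3]] > 2*mem[3]))) && ((!(arr[2] == 2*arr[3] + 5)) ==> (2*mem[3] > 5 || mem[mem[3]] > 2*mem[3])))) && ((!(arr[2] == 2*arr[3] + 5)) ==> (2*q > 3 || mem[q] > 2*q)) implies it.
Countermodel: at the initial state arr = {[2] = 6, [3] = 0, [4] = 0, elsewhere 0}, mem = {[2] = 4, [3] = 4, [4] = 4, elsewhere 4}, q = 2, the precondition holds but the weakest precondition fails.
Answer: invalid


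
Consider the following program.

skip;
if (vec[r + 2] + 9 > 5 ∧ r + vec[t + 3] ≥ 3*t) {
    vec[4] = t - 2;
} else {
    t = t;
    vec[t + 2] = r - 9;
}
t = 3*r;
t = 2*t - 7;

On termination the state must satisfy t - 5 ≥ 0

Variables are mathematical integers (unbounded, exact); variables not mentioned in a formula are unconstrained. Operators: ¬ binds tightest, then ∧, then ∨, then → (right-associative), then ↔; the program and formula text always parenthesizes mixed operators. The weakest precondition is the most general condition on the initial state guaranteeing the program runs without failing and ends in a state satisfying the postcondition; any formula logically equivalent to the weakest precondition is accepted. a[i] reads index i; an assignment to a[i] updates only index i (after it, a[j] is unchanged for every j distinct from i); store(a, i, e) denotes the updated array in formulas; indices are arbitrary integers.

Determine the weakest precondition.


Working backward. After the program, the postcondition t - 5 ≥ 0 must hold; in canonical form it is t ≥ 5.
Before t := 2*t - 7: 2*t ≥ 12
Before t := 3*r: 6*r ≥ 12
Then branch requires 6*r ≥ 12; else branch requires 6*r ≥ 12.
Before the if: ((vec[r + 2] > -4 ∧ vec[t + 3] + r ≥ 3*t) → 6*r ≥ 12) ∧ ((¬(vec[r + 2] > -4 ∧ vec[t + 3] + r ≥ 3*t)) → 6*r ≥ 12)
Before skip: ((vec[r + 2] > -4 ∧ vec[t + 3] + r ≥ 3*t) → 6*r ≥ 12) ∧ ((¬(vec[r + 2] > -4 ∧ vec[t + 3] + r ≥ 3*t)) → 6*r ≥ 12)
Answer: WP = ((vec[r + 2] > -4 ∧ vec[t + 3] + r ≥ 3*t) → 6*r ≥ 12) ∧ ((¬(vec[r + 2] > -4 ∧ vec[t + 3] + r ≥ 3*t)) → 6*r ≥ 12)


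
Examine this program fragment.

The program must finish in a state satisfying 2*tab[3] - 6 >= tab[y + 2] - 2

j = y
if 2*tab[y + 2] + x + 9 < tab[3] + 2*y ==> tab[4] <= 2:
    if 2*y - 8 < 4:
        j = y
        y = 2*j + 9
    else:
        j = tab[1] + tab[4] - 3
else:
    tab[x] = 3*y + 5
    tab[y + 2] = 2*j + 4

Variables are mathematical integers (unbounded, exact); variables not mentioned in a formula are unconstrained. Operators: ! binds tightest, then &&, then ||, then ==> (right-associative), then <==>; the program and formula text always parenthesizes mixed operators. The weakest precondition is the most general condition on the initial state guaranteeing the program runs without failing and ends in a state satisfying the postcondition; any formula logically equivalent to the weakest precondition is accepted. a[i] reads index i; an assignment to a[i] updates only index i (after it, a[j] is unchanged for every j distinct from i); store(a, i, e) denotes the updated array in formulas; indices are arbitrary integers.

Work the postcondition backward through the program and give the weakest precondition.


Working backward. After the program, the postcondition 2*tab[3] - 6 >= tab[y + 2] - 2 must hold; in canonical form it is 2*tab[3] >= tab[y + 2] + 4.
Then branch requires (2*y < 12 ==> 2*tab[3] >= tab[2*y + 11] + 4) && ((!(2*y < 12)) ==> 2*tab[3] >= tab[y + 2] + 4); else branch requires 2*store(store(tab, x, 3*y + 5), y + 2, 2*j + 4)[3] >= store(store(tab, x, 3*y + 5), y + 2, 2*j + 4)[y + 2] + 4.
Before the if: ((2*tab[y + 2] + x < tab[3] + 2*y - 9 ==> tab[4] <= 2) ==> ((2*y < 12 ==> 2*tab[3] >= tab[2*y + 11] + 4) && ((!(2*y < 12)) ==> 2*tab[3] >= tab[y + 2] + 4))) && ((!(2*tab[y + 2] + x < tab[3] + 2*y - 9 ==> tab[4] <= 2)) ==> 2*store(store(tab, x, 3*y + 5), y + 2, 2*j + 4)[3] >= store(store(tab, x, 3*y + 5), y + 2, 2*j + 4)[y + 2] + 4)
Before j := y: ((2*tab[y + 2] + x < tab[3] + 2*y - 9 ==> tab[4] <= 2) ==> ((2*y < 12 ==> 2*tab[3] >= tab[2*y + 11] + 4) && ((!(2*y < 12)) ==> 2*tab[3] >= tab[y + 2] + 4))) && ((!(2*tab[y + 2] + x < tab[3] + 2*y - 9 ==> tab[4] <= 2)) ==> 2*store(store(tab, x, 3*y + 5), y + 2, 2*y + 4)[3] >= store(store(tab, x, 3*y + 5), y + 2, 2*y + 4)[y + 2] + 4)
Answer: WP = ((2*tab[y + 2] + x < tab[3] + 2*y - 9 ==> tab[4] <= 2) ==> ((2*y < 12 ==> 2*tab[3] >= tab[2*y + 11] + 4) && ((!(2*y < 12)) ==> 2*tab[3] >= tab[y + 2] + 4))) && ((!(2*tab[y + 2] + x < tab[3] + 2*y - 9 ==> tab[4] <= 2)) ==> 2*store(store(tab, x, 3*y + 5), y + 2, 2*y + 4)[3] >= store(store(tab, x, 3*y + 5), y + 2, 2*y + 4)[y + 2] + 4)


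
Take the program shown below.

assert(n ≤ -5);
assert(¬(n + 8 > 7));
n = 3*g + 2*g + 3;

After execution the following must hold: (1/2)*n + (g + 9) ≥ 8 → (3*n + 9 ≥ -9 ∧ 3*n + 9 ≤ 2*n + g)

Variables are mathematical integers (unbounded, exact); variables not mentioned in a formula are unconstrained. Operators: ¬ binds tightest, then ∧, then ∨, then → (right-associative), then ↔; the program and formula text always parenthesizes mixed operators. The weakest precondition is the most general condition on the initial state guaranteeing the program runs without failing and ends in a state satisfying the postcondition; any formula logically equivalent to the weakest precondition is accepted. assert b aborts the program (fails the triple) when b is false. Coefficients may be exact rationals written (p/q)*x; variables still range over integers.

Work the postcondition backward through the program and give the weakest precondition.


Working backward. After the program, the postcondition (1/2)*n + (g + 9) ≥ 8 → (3*n + 9 ≥ -9 ∧ 3*n + 9 ≤ 2*n + g) must hold; in canonical form it is g + (1/2)*n ≥ -1 → (3*n ≥ -18 ∧ n ≤ g - 9).
Before n := 3*g + 2*g + 3: (7/2)*g ≥ -5/2 → (15*g ≥ -27 ∧ 4*g ≤ -12)
Before assert ¬(n + 8 > 7): (¬(n > -1)) ∧ ((7/2)*g ≥ -5/2 → (15*g ≥ -27 ∧ 4*g ≤ -12))
Before assert n ≤ -5: n ≤ -5 ∧ (¬(n > -1)) ∧ ((7/2)*g ≥ -5/2 → (15*g ≥ -27 ∧ 4*g ≤ -12))
Answer: WP = n ≤ -5 ∧ (¬(n > -1)) ∧ ((7/2)*g ≥ -5/2 → (15*g ≥ -27 ∧ 4*g ≤ -12))


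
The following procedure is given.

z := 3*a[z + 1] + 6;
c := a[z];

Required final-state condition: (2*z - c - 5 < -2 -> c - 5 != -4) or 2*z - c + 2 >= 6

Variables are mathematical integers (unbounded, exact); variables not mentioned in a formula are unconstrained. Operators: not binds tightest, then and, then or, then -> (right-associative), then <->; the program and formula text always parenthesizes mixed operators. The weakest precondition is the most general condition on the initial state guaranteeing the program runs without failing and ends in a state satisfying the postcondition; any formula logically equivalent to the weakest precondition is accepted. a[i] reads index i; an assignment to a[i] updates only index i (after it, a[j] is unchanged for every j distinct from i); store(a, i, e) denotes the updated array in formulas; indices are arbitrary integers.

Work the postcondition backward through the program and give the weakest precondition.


Working backward. After the program, the postcondition (2*z - c - 5 < -2 -> c - 5 != -4) or 2*z - c + 2 >= 6 must hold; in canonical form it is (2*z < c + 3 -> c != 1) or 2*z >= c + 4.
Before c := a[z]: (2*z < a[z] + 3 -> a[z] != 1) or 2*z >= a[z] + 4
Before z := 3*a[z + 1] + 6: (6*a[z + 1] < a[3*a[z + 1] + 6] - 9 -> a[3*a[z + 1] + 6] != 1) or 6*a[z + 1] >= a[3*a[z + 1] + 6] - 8
Answer: WP = (6*a[z + 1] < a[3*a[z + 1] + 6] - 9 -> a[3*a[z + 1] + 6] != 1) or 6*a[z + 1] >= a[3*a[z + 1] + 6] - 8


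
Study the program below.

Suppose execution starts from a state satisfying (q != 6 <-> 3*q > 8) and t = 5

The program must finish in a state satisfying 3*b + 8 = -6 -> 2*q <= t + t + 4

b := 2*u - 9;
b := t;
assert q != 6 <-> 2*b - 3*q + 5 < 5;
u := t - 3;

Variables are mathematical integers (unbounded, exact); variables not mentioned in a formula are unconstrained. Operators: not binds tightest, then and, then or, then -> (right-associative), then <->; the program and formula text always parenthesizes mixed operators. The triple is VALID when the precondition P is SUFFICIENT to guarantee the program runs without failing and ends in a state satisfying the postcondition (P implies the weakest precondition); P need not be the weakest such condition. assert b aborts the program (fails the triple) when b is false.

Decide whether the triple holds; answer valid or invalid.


Working backward. After the program, the postcondition 3*b + 8 = -6 -> 2*q <= t + t + 4 must hold; in canonical form it is 3*b = -14 -> 2*q <= 2*t + 4.
Before u := t - 3: 3*b = -14 -> 2*q <= 2*t + 4
Before assert q != 6 <-> 2*b - 3*q + 5 < 5: (q != 6 <-> 2*b < 3*q) and (3*b = -14 -> 2*q <= 2*t + 4)
Before b := t: (q != 6 <-> 2*t < 3*q) and (3*t = -14 -> 2*q <= 2*t + 4)
Before b := 2*u - 9: (q != 6 <-> 2*t < 3*q) and (3*t = -14 -> 2*q <= 2*t + 4)
The weakest precondition is (q != 6 <-> 2*t < 3*q) and (3*t = -14 -> 2*q <= 2*t + 4).
Check whether (q != 6 <-> 3*q > 8) and t = 5 implies it.
Countermodel: at the initial state q = 3, t = 5, the precondition holds but the weakest precondition fails.
Answer: invalid


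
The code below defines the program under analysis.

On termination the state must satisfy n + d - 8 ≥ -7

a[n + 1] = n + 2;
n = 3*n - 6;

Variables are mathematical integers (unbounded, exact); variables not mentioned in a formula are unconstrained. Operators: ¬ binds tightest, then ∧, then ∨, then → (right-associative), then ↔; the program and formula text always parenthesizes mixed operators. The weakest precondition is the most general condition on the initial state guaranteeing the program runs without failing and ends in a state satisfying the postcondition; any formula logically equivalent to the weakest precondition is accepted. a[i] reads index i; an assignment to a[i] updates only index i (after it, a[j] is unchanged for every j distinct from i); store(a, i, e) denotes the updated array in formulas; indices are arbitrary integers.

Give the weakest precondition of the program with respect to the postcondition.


Working backward. After the program, the postcondition n + d - 8 ≥ -7 must hold; in canonical form it is d + n ≥ 1.
Before n := 3*n - 6: d + 3*n ≥ 7
Before a[n + 1] := n + 2: d + 3*n ≥ 7
Answer: WP = d + 3*n ≥ 7


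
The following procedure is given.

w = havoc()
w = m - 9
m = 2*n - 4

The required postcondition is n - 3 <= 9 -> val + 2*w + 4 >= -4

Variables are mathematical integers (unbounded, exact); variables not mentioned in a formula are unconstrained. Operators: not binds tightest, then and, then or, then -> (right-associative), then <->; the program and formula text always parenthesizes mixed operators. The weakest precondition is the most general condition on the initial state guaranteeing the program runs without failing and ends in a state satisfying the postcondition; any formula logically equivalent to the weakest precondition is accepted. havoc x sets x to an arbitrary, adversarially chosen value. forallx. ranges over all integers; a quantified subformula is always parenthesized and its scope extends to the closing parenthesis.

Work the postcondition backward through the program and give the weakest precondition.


Working backward. After the program, the postcondition n - 3 <= 9 -> val + 2*w + 4 >= -4 must hold; in canonical form it is n <= 12 -> val + 2*w >= -8.
Before m := 2*n - 4: n <= 12 -> val + 2*w >= -8
Before w := m - 9: n <= 12 -> 2*m + val >= 10
Before havoc w: n <= 12 -> 2*m + val >= 10
Answer: WP = n <= 12 -> 2*m + val >= 10


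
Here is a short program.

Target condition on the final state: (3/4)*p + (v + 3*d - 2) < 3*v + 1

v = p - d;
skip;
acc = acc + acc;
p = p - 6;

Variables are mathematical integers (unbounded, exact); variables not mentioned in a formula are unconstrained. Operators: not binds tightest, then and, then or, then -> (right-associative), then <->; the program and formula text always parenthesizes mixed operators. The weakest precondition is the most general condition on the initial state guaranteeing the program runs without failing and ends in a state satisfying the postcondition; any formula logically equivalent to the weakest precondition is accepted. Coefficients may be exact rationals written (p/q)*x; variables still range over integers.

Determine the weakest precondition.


Working backward. After the program, the postcondition (3/4)*p + (v + 3*d - 2) < 3*v + 1 must hold; in canonical form it is 3*d + (3/4)*p < 2*v + 3.
Before p := p - 6: 3*d + (3/4)*p < 2*v + 15/2
Before acc := acc + acc: 3*d + (3/4)*p < 2*v + 15/2
Before skip: 3*d + (3/4)*p < 2*v + 15/2
Before v := p - d: 5*d < (5/4)*p + 15/2
Answer: WP = 5*d < (5/4)*p + 15/2


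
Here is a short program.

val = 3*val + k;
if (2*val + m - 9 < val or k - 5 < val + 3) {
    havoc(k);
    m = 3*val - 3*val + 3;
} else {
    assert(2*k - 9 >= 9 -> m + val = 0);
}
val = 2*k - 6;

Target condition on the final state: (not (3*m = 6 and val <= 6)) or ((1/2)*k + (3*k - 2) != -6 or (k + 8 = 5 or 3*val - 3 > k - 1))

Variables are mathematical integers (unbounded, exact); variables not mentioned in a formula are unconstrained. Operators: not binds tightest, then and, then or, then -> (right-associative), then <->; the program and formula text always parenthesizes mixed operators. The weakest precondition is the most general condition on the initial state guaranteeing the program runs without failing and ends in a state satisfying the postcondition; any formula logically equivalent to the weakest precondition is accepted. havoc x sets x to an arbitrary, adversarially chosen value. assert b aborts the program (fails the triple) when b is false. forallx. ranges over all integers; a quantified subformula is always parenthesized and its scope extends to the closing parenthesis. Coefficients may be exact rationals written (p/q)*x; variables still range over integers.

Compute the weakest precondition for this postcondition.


Working backward. After the program, the postcondition (not (3*m = 6 and val <= 6)) or ((1/2)*k + (3*k - 2) != -6 or (k + 8 = 5 or 3*val - 3 > k - 1)) must hold; in canonical form it is (not (3*m = 6 and val <= 6)) or (7/2)*k != -4 or k = -3 or 3*val > k + 2.
Before val := 2*k - 6: (not (3*m = 6 and 2*k <= 12)) or (7/2)*k != -4 or k = -3 or 5*k > 20
Then branch requires true; else branch requires (2*k >= 18 -> m + val = 0) and ((not (3*m = 6 and 2*k <= 12)) or (7/2)*k != -4 or k = -3 or 5*k > 20).
Before the if: (not (m + val < 9 or k < val + 8)) -> ((2*k >= 18 -> m + val = 0) and ((not (3*m = 6 and 2*k <= 12)) or (7/2)*k != -4 or k = -3 or 5*k > 20))
Before val := 3*val + k: (not (k + m + 3*val < 9 or 3*val > -8)) -> ((2*k >= 18 -> k + m + 3*val = 0) and ((not (3*m = 6 and 2*k <= 12)) or (7/2)*k != -4 or k = -3 or 5*k > 20))
Answer: WP = (not (k + m + 3*val < 9 or 3*val > -8)) -> ((2*k >= 18 -> k + m + 3*val = 0) and ((not (3*m = 6 and 2*k <= 12)) or (7/2)*k != -4 or k = -3 or 5*k > 20))


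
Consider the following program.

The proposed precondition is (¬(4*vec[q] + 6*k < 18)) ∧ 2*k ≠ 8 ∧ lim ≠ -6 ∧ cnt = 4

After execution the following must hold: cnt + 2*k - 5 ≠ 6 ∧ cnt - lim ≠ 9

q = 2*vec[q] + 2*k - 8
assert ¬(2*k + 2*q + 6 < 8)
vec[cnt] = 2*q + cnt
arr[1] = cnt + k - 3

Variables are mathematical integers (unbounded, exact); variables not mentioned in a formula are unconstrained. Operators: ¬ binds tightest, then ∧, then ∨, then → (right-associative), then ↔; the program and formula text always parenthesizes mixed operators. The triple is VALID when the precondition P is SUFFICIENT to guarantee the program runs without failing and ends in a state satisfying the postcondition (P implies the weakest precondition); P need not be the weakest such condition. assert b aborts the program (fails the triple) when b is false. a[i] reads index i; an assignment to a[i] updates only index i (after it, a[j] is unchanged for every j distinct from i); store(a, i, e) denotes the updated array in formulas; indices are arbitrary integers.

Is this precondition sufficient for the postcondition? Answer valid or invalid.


Working backward. After the program, the postcondition cnt + 2*k - 5 ≠ 6 ∧ cnt - lim ≠ 9 must hold; in canonical form it is cnt + 2*k ≠ 11 ∧ cnt ≠ lim + 9.
Before arr[1] := cnt + k - 3: cnt + 2*k ≠ 11 ∧ cnt ≠ lim + 9
Before vec[cnt] := 2*q + cnt: cnt + 2*k ≠ 11 ∧ cnt ≠ lim + 9
Before assert ¬(2*k + 2*q + 6 < 8): (¬(2*k + 2*q < 2)) ∧ cnt + 2*k ≠ 11 ∧ cnt ≠ lim + 9
Before q := 2*vec[q] + 2*k - 8: (¬(4*vec[q] + 6*k < 18)) ∧ cnt + 2*k ≠ 11 ∧ cnt ≠ lim + 9
The weakest precondition is (¬(4*vec[q] + 6*k < 18)) ∧ cnt + 2*k ≠ 11 ∧ cnt ≠ lim + 9.
Check whether (¬(4*vec[q] + 6*k < 18)) ∧ 2*k ≠ 8 ∧ lim ≠ -6 ∧ cnt = 4 implies it.
Countermodel: at the initial state cnt = 4, k = 5, lim = -5, q = 0, vec = {[0] = -3, elsewhere -3}, the precondition holds but the weakest precondition fails.
Answer: invalid


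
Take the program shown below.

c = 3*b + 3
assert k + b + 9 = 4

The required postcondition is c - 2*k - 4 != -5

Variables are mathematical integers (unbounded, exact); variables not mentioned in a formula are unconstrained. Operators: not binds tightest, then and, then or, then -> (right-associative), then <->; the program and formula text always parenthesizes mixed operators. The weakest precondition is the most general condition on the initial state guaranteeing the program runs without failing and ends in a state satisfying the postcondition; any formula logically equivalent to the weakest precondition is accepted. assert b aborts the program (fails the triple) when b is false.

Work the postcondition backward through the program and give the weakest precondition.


Working backward. After the program, the postcondition c - 2*k - 4 != -5 must hold; in canonical form it is c != 2*k - 1.
Before assert k + b + 9 = 4: b + k = -5 and c != 2*k - 1
Before c := 3*b + 3: b + k = -5 and 3*b != 2*k - 4
Answer: WP = b + k = -5 and 3*b != 2*k - 4


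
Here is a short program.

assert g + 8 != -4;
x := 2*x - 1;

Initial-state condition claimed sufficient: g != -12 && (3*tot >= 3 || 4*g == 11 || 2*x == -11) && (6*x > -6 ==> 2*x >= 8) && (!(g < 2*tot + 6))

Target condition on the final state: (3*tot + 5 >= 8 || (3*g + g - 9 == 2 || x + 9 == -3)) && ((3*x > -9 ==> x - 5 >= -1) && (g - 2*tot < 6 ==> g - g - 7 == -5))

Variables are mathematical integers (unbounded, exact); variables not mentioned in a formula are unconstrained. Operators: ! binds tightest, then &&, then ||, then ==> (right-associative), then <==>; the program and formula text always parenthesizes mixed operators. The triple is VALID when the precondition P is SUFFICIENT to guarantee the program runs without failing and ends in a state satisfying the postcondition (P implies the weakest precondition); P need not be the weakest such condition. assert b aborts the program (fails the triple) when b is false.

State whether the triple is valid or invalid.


Working backward. After the program, the postcondition (3*tot + 5 >= 8 || (3*g + g - 9 == 2 || x + 9 == -3)) && ((3*x > -9 ==> x - 5 >= -1) && (g - 2*tot < 6 ==> g - g - 7 == -5)) must hold; in canonical form it is (3*tot >= 3 || 4*g == 11 || x == -12) && (3*x > -9 ==> x >= 4) && (!(g < 2*tot + 6)).
Before x := 2*x - 1: (3*tot >= 3 || 4*g == 11 || 2*x == -11) && (6*x > -6 ==> 2*x >= 5) && (!(g < 2*tot + 6))
Before assert g + 8 != -4: g != -12 && (3*tot >= 3 || 4*g == 11 || 2*x == -11) && (6*x > -6 ==> 2*x >= 5) && (!(g < 2*tot + 6))
The weakest precondition is g != -12 && (3*tot >= 3 || 4*g == 11 || 2*x == -11) && (6*x > -6 ==> 2*x >= 5) && (!(g < 2*tot + 6)).
Check whether g != -12 && (3*tot >= 3 || 4*g == 11 || 2*x == -11) && (6*x > -6 ==> 2*x >= 8) && (!(g < 2*tot + 6)) implies it.
Every state satisfying the precondition satisfies the weakest precondition: the implication holds.
Answer: valid


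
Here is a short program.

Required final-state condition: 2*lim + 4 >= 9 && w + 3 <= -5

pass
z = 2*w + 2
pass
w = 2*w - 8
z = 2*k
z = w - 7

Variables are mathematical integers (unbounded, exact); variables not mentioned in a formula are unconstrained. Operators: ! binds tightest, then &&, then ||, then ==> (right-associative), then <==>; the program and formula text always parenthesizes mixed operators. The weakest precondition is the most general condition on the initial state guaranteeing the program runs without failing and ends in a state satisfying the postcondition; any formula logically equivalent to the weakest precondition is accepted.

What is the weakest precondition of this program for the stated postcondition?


Working backward. After the program, the postcondition 2*lim + 4 >= 9 && w + 3 <= -5 must hold; in canonical form it is 2*lim >= 5 && w <= -8.
Before z := w - 7: 2*lim >= 5 && w <= -8
Before z := 2*k: 2*lim >= 5 && w <= -8
Before w := 2*w - 8: 2*lim >= 5 && 2*w <= 0
Before skip: 2*lim >= 5 && 2*w <= 0
Before z := 2*w + 2: 2*lim >= 5 && 2*w <= 0
Before skip: 2*lim >= 5 && 2*w <= 0
Answer: WP = 2*lim >= 5 && 2*w <= 0


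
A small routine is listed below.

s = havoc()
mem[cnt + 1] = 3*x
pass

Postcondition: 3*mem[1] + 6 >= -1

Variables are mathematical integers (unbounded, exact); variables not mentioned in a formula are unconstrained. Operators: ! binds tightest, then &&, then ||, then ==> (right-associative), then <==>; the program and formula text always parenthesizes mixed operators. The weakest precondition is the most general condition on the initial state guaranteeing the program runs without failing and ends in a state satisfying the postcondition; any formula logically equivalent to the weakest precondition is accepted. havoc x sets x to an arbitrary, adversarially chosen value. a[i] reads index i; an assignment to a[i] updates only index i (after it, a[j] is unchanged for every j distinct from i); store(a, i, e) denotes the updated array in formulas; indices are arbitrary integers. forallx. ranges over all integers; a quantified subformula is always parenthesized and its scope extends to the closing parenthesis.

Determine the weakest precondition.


Working backward. After the program, the postcondition 3*mem[1] + 6 >= -1 must hold; in canonical form it is 3*mem[1] >= -7.
Before skip: 3*mem[1] >= -7
Before mem[cnt + 1] := 3*x: 3*store(mem, cnt + 1, 3*x)[1] >= -7
Before havoc s: 3*store(mem, cnt + 1, 3*x)[1] >= -7
Answer: WP = 3*store(mem, cnt + 1, 3*x)[1] >= -7


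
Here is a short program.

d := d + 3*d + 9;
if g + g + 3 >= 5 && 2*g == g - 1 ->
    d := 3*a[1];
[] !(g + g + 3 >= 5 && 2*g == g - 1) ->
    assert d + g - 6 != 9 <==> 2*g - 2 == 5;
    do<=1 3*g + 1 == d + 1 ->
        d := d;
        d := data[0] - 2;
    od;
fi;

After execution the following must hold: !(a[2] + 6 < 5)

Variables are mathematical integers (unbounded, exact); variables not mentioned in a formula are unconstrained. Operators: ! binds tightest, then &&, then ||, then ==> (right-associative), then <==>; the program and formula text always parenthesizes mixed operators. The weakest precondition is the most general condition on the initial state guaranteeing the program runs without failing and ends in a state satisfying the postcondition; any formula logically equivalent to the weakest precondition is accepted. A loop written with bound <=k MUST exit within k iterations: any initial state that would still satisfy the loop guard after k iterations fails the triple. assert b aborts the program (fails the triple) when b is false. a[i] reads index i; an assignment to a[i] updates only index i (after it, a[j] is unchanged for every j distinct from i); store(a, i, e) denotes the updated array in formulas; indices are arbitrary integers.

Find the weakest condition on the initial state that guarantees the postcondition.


Working backward. After the program, the postcondition !(a[2] + 6 < 5) must hold; in canonical form it is !(a[2] < -1).
Then branch requires !(a[2] < -1); else branch requires (d + g != 15 <==> 2*g == 7) && (3*g == d ==> ((!(3*g == data[0] - 2)) && (!(a[2] < -1)))) && ((!(3*g == d)) ==> (!(a[2] < -1))).
Before the if: ((2*g >= 2 && g == -1) ==> (!(a[2] < -1))) && ((!(2*g >= 2 && g == -1)) ==> ((d + g != 15 <==> 2*g == 7) && (3*g == d ==> ((!(3*g == data[0] - 2)) && (!(a[2] < -1)))) && ((!(3*g == d)) ==> (!(a[2] < -1)))))
Before d := d + 3*d + 9: ((2*g >= 2 && g == -1) ==> (!(a[2] < -1))) && ((!(2*g >= 2 && g == -1)) ==> ((4*d + g != 6 <==> 2*g == 7) && (3*g == 4*d + 9 ==> ((!(3*g == data[0] - 2)) && (!(a[2] < -1)))) && ((!(3*g == 4*d + 9)) ==> (!(a[2] < -1)))))
Answer: WP = ((2*g >= 2 && g == -1) ==> (!(a[2] < -1))) && ((!(2*g >= 2 && g == -1)) ==> ((4*d + g != 6 <==> 2*g == 7) && (3*g == 4*d + 9 ==> ((!(3*g == data[0] - 2)) && (!(a[2] < -1)))) && ((!(3*g == 4*d + 9)) ==> (!(a[2] < -1)))))


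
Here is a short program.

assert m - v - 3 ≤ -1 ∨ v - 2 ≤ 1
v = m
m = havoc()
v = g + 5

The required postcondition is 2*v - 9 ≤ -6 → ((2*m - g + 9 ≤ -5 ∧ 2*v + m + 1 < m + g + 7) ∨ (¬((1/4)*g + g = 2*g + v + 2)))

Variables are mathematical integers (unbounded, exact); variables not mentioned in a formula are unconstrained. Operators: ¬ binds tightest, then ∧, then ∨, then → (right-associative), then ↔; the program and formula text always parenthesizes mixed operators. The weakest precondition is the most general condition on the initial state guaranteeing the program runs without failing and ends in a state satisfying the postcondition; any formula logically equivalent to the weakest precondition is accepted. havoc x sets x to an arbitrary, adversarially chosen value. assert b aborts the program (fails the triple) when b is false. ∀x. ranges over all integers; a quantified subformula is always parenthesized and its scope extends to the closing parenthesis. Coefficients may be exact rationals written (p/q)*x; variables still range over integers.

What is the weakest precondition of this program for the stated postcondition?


Working backward. After the program, the postcondition 2*v - 9 ≤ -6 → ((2*m - g + 9 ≤ -5 ∧ 2*v + m + 1 < m + g + 7) ∨ (¬((1/4)*g + g = 2*g + v + 2))) must hold; in canonical form it is 2*v ≤ 3 → ((2*m ≤ g - 14 ∧ 2*v < g + 6) ∨ (¬((3/4)*g + v = -2))).
Before v := g + 5: 2*g ≤ -7 → ((2*m ≤ g - 14 ∧ g < -4) ∨ (¬((7/4)*g = -7)))
Before havoc m: ∀m_1. (2*g ≤ -7 → ((2*m_1 ≤ g - 14 ∧ g < -4) ∨ (¬((7/4)*g = -7))))
Before v := m: ∀m_1. (2*g ≤ -7 → ((2*m_1 ≤ g - 14 ∧ g < -4) ∨ (¬((7/4)*g = -7))))
Before assert m - v - 3 ≤ -1 ∨ v - 2 ≤ 1: (m ≤ v + 2 ∨ v ≤ 3) ∧ (∀m_1. (2*g ≤ -7 → ((2*m_1 ≤ g - 14 ∧ g < -4) ∨ (¬((7/4)*g = -7)))))
Answer: WP = (m ≤ v + 2 ∨ v ≤ 3) ∧ (∀m_1. (2*g ≤ -7 → ((2*m_1 ≤ g - 14 ∧ g < -4) ∨ (¬((7/4)*g = -7)))))


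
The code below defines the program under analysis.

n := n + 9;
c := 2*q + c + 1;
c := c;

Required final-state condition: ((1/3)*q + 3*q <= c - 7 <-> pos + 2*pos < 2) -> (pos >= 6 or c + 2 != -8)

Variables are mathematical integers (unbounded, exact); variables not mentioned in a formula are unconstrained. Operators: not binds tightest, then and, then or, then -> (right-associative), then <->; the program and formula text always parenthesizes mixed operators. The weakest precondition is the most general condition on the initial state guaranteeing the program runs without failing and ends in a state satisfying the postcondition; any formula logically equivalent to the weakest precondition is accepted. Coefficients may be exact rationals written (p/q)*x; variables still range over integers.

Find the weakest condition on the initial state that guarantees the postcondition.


Working backward. After the program, the postcondition ((1/3)*q + 3*q <= c - 7 <-> pos + 2*pos < 2) -> (pos >= 6 or c + 2 != -8) must hold; in canonical form it is ((10/3)*q <= c - 7 <-> 3*pos < 2) -> (pos >= 6 or c != -10).
Before c := c: ((10/3)*q <= c - 7 <-> 3*pos < 2) -> (pos >= 6 or c != -10)
Before c := 2*q + c + 1: ((4/3)*q <= c - 6 <-> 3*pos < 2) -> (pos >= 6 or c + 2*q != -11)
Before n := n + 9: ((4/3)*q <= c - 6 <-> 3*pos < 2) -> (pos >= 6 or c + 2*q != -11)
Answer: WP = ((4/3)*q <= c - 6 <-> 3*pos < 2) -> (pos >= 6 or c + 2*q != -11)


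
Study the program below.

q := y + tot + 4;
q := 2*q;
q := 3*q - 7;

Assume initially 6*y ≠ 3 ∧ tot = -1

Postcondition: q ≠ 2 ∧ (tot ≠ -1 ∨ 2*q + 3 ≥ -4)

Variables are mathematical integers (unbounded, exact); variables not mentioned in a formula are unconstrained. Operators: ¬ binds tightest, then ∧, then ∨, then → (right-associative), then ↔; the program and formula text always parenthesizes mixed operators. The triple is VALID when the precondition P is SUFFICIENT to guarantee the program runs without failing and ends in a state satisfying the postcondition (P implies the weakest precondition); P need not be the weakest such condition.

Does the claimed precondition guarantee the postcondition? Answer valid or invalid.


Working backward. After the program, the postcondition q ≠ 2 ∧ (tot ≠ -1 ∨ 2*q + 3 ≥ -4) must hold; in canonical form it is q ≠ 2 ∧ (tot ≠ -1 ∨ 2*q ≥ -7).
Before q := 3*q - 7: 3*q ≠ 9 ∧ (tot ≠ -1 ∨ 6*q ≥ 7)
Before q := 2*q: 6*q ≠ 9 ∧ (tot ≠ -1 ∨ 12*q ≥ 7)
Before q := y + tot + 4: 6*tot + 6*y ≠ -15 ∧ (tot ≠ -1 ∨ 12*tot + 12*y ≥ -41)
The weakest precondition is 6*tot + 6*y ≠ -15 ∧ (tot ≠ -1 ∨ 12*tot + 12*y ≥ -41).
Check whether 6*y ≠ 3 ∧ tot = -1 implies it.
Countermodel: at the initial state tot = -1, y = -3, the precondition holds but the weakest precondition fails.
Answer: invalid
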